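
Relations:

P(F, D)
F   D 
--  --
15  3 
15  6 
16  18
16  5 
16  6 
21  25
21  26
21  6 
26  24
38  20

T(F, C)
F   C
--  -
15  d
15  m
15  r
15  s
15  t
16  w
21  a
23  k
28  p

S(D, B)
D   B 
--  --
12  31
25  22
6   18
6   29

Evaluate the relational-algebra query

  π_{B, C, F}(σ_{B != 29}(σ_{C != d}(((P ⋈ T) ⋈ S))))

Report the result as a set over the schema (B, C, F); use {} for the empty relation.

P ⋈ T (natural join on F): {(15, 3, d), (15, 3, m), (15, 3, r), (15, 3, s), (15, 3, t), (15, 6, d), (15, 6, m), (15, 6, r), (15, 6, s), (15, 6, t), (16, 18, w), (16, 5, w), (16, 6, w), (21, 25, a), (21, 26, a), (21, 6, a)}
(P ⋈ T) ⋈ S (natural join on D): {(15, 6, d, 18), (15, 6, d, 29), (15, 6, m, 18), (15, 6, m, 29), (15, 6, r, 18), (15, 6, r, 29), (15, 6, s, 18), (15, 6, s, 29), (15, 6, t, 18), (15, 6, t, 29), (16, 6, w, 18), (16, 6, w, 29), (21, 25, a, 22), (21, 6, a, 18), (21, 6, a, 29)}
Apply σ_{C != d}; surviving tuples: {(15, 6, m, 18), (15, 6, m, 29), (15, 6, r, 18), (15, 6, r, 29), (15, 6, s, 18), (15, 6, s, 29), (15, 6, t, 18), (15, 6, t, 29), (16, 6, w, 18), (16, 6, w, 29), (21, 25, a, 22), (21, 6, a, 18), (21, 6, a, 29)}
Apply σ_{B != 29}; surviving tuples: {(15, 6, m, 18), (15, 6, r, 18), (15, 6, s, 18), (15, 6, t, 18), (16, 6, w, 18), (21, 25, a, 22), (21, 6, a, 18)}
π_{B, C, F} gives {(18, a, 21), (18, m, 15), (18, r, 15), (18, s, 15), (18, t, 15), (18, w, 16), (22, a, 21)}.

{(18, a, 21), (18, m, 15), (18, r, 15), (18, s, 15), (18, t, 15), (18, w, 16), (22, a, 21)}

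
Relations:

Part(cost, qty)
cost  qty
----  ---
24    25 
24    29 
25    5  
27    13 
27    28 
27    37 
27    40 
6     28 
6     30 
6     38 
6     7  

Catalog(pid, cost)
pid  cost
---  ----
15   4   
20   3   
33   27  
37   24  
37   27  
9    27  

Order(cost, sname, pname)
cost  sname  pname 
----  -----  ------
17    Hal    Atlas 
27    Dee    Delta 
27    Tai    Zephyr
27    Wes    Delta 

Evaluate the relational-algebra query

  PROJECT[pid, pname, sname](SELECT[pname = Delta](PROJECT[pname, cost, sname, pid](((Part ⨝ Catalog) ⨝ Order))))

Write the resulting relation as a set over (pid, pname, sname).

Part ⋈ Catalog (natural join on cost): {(24, 25, 37), (24, 29, 37), (27, 13, 33), (27, 13, 37), (27, 13, 9), (27, 28, 33), (27, 28, 37), (27, 28, 9), (27, 37, 33), (27, 37, 37), (27, 37, 9), (27, 40, 33), (27, 40, 37), (27, 40, 9)}
(Part ⨝ Catalog) ⋈ Order (natural join on cost): {(27, 13, 33, Dee, Delta), (27, 13, 33, Tai, Zephyr), (27, 13, 33, Wes, Delta), (27, 13, 37, Dee, Delta), (27, 13, 37, Tai, Zephyr), (27, 13, 37, Wes, Delta), (27, 13, 9, Dee, Delta), (27, 13, 9, Tai, Zephyr), (27, 13, 9, Wes, Delta), (27, 28, 33, Dee, Delta), (27, 28, 33, Tai, Zephyr), (27, 28, 33, Wes, Delta), (27, 28, 37, Dee, Delta), (27, 28, 37, Tai, Zephyr), (27, 28, 37, Wes, Delta), (27, 28, 9, Dee, Delta), (27, 28, 9, Tai, Zephyr), (27, 28, 9, Wes, Delta), (27, 37, 33, Dee, Delta), (27, 37, 33, Tai, Zephyr), (27, 37, 33, Wes, Delta), (27, 37, 37, Dee, Delta), (27, 37, 37, Tai, Zephyr), (27, 37, 37, Wes, Delta), (27, 37, 9, Dee, Delta), (27, 37, 9, Tai, Zephyr), (27, 37, 9, Wes, Delta), (27, 40, 33, Dee, Delta), (27, 40, 33, Tai, Zephyr), (27, 40, 33, Wes, Delta), (27, 40, 37, Dee, Delta), (27, 40, 37, Tai, Zephyr), (27, 40, 37, Wes, Delta), (27, 40, 9, Dee, Delta), (27, 40, 9, Tai, Zephyr), (27, 40, 9, Wes, Delta)}
Keep only column(s) pname, cost, sname, pid (27 duplicate(s) eliminated): {(Delta, 27, Dee, 33), (Delta, 27, Dee, 37), (Delta, 27, Dee, 9), (Delta, 27, Wes, 33), (Delta, 27, Wes, 37), (Delta, 27, Wes, 9), (Zephyr, 27, Tai, 33), (Zephyr, 27, Tai, 37), (Zephyr, 27, Tai, 9)}
Filtering on pname = Delta leaves {(Delta, 27, Dee, 33), (Delta, 27, Dee, 37), (Delta, 27, Dee, 9), (Delta, 27, Wes, 33), (Delta, 27, Wes, 37), (Delta, 27, Wes, 9)}.
Keep only column(s) pid, pname, sname: {(33, Delta, Dee), (33, Delta, Wes), (37, Delta, Dee), (37, Delta, Wes), (9, Delta, Dee), (9, Delta, Wes)}

{(33, Delta, Dee), (33, Delta, Wes), (37, Delta, Dee), (37, Delta, Wes), (9, Delta, Dee), (9, Delta, Wes)}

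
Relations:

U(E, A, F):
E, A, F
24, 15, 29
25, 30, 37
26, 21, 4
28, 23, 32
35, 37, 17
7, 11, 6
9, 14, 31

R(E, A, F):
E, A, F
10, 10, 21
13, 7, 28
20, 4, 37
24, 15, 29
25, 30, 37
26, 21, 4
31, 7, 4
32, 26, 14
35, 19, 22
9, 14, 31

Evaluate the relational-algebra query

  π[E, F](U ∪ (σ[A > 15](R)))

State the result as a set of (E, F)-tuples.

{(24, 29), (25, 37), (26, 4), (28, 32), (32, 14), (35, 17), (35, 22), (7, 6), (9, 31)}

Selection A > 15: {(25, 30, 37), (26, 21, 4), (32, 26, 14), (35, 19, 22)}
Set union of the two operands is {(24, 15, 29), (25, 30, 37), (26, 21, 4), (28, 23, 32), (32, 26, 14), (35, 19, 22), (35, 37, 17), (7, 11, 6), (9, 14, 31)}.
π[E, F]: project onto (E, F) → {(24, 29), (25, 37), (26, 4), (28, 32), (32, 14), (35, 17), (35, 22), (7, 6), (9, 31)}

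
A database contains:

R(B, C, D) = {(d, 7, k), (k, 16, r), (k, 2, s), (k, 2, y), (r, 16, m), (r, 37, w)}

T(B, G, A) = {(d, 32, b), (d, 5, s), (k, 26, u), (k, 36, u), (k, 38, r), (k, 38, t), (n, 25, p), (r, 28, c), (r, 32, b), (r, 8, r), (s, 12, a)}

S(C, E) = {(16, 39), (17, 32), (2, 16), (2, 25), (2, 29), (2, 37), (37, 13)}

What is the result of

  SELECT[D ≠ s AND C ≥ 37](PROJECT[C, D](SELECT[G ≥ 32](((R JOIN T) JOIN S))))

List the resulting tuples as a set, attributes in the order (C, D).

Natural join on B: {(d, 7, k, 32, b), (d, 7, k, 5, s), (k, 16, r, 26, u), (k, 16, r, 36, u), (k, 16, r, 38, r), (k, 16, r, 38, t), (k, 2, s, 26, u), (k, 2, s, 36, u), (k, 2, s, 38, r), (k, 2, s, 38, t), (k, 2, y, 26, u), (k, 2, y, 36, u), (k, 2, y, 38, r), (k, 2, y, 38, t), (r, 16, m, 28, c), (r, 16, m, 32, b), (r, 16, m, 8, r), (r, 37, w, 28, c), (r, 37, w, 32, b), (r, 37, w, 8, r)}
Natural join on C: {(k, 16, r, 26, u, 39), (k, 16, r, 36, u, 39), (k, 16, r, 38, r, 39), (k, 16, r, 38, t, 39), (k, 2, s, 26, u, 16), (k, 2, s, 26, u, 25), (k, 2, s, 26, u, 29), (k, 2, s, 26, u, 37), (k, 2, s, 36, u, 16), (k, 2, s, 36, u, 25), (k, 2, s, 36, u, 29), (k, 2, s, 36, u, 37), (k, 2, s, 38, r, 16), (k, 2, s, 38, r, 25), (k, 2, s, 38, r, 29), (k, 2, s, 38, r, 37), (k, 2, s, 38, t, 16), (k, 2, s, 38, t, 25), (k, 2, s, 38, t, 29), (k, 2, s, 38, t, 37), (k, 2, y, 26, u, 16), (k, 2, y, 26, u, 25), (k, 2, y, 26, u, 29), (k, 2, y, 26, u, 37), (k, 2, y, 36, u, 16), (k, 2, y, 36, u, 25), (k, 2, y, 36, u, 29), (k, 2, y, 36, u, 37), (k, 2, y, 38, r, 16), (k, 2, y, 38, r, 25), (k, 2, y, 38, r, 29), (k, 2, y, 38, r, 37), (k, 2, y, 38, t, 16), (k, 2, y, 38, t, 25), (k, 2, y, 38, t, 29), (k, 2, y, 38, t, 37), (r, 16, m, 28, c, 39), (r, 16, m, 32, b, 39), (r, 16, m, 8, r, 39), (r, 37, w, 28, c, 13), (r, 37, w, 32, b, 13), (r, 37, w, 8, r, 13)}
Apply σ_{G ≥ 32}; surviving tuples: {(k, 16, r, 36, u, 39), (k, 16, r, 38, r, 39), (k, 16, r, 38, t, 39), (k, 2, s, 36, u, 16), (k, 2, s, 36, u, 25), (k, 2, s, 36, u, 29), (k, 2, s, 36, u, 37), (k, 2, s, 38, r, 16), (k, 2, s, 38, r, 25), (k, 2, s, 38, r, 29), (k, 2, s, 38, r, 37), (k, 2, s, 38, t, 16), (k, 2, s, 38, t, 25), (k, 2, s, 38, t, 29), (k, 2, s, 38, t, 37), (k, 2, y, 36, u, 16), (k, 2, y, 36, u, 25), (k, 2, y, 36, u, 29), (k, 2, y, 36, u, 37), (k, 2, y, 38, r, 16), (k, 2, y, 38, r, 25), (k, 2, y, 38, r, 29), (k, 2, y, 38, r, 37), (k, 2, y, 38, t, 16), (k, 2, y, 38, t, 25), (k, 2, y, 38, t, 29), (k, 2, y, 38, t, 37), (r, 16, m, 32, b, 39), (r, 37, w, 32, b, 13)}
Projecting to C, D (24 duplicate(s) eliminated): {(16, m), (16, r), (2, s), (2, y), (37, w)}
Apply σ_{D ≠ s AND C ≥ 37}; surviving tuples: {(37, w)}

{(37, w)}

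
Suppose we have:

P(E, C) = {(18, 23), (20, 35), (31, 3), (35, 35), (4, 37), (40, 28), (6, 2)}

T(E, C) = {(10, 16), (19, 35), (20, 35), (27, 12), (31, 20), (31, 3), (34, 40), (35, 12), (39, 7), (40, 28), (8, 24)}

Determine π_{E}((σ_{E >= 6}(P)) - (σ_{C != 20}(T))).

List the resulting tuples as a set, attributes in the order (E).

{18, 35, 6}

Selection E >= 6: {(18, 23), (20, 35), (31, 3), (35, 35), (40, 28), (6, 2)}
Selection C != 20: {(10, 16), (19, 35), (20, 35), (27, 12), (31, 3), (34, 40), (35, 12), (39, 7), (40, 28), (8, 24)}
Set difference of the two operands is {(18, 23), (35, 35), (6, 2)}.
π[E]: project onto (E) → {18, 35, 6}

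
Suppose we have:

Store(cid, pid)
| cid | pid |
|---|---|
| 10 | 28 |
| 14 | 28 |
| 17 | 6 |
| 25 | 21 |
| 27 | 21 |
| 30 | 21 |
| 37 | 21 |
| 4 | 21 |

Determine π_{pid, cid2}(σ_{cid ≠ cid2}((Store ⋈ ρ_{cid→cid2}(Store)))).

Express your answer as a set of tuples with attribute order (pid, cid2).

ρ[cid→cid2]: schema becomes (cid2, pid); tuples unchanged.
Natural join on pid: {(10, 28, 10), (10, 28, 14), (14, 28, 10), (14, 28, 14), (17, 6, 17), (25, 21, 25), (25, 21, 27), (25, 21, 30), (25, 21, 37), (25, 21, 4), (27, 21, 25), (27, 21, 27), (27, 21, 30), (27, 21, 37), (27, 21, 4), (30, 21, 25), (30, 21, 27), (30, 21, 30), (30, 21, 37), (30, 21, 4), (37, 21, 25), (37, 21, 27), (37, 21, 30), (37, 21, 37), (37, 21, 4), (4, 21, 25), (4, 21, 27), (4, 21, 30), (4, 21, 37), (4, 21, 4)}
Filtering on cid ≠ cid2 leaves {(10, 28, 14), (14, 28, 10), (25, 21, 27), (25, 21, 30), (25, 21, 37), (25, 21, 4), (27, 21, 25), (27, 21, 30), (27, 21, 37), (27, 21, 4), (30, 21, 25), (30, 21, 27), (30, 21, 37), (30, 21, 4), (37, 21, 25), (37, 21, 27), (37, 21, 30), (37, 21, 4), (4, 21, 25), (4, 21, 27), (4, 21, 30), (4, 21, 37)}.
π_{pid, cid2} gives {(21, 25), (21, 27), (21, 30), (21, 37), (21, 4), (28, 10), (28, 14)} (15 duplicate(s) eliminated).

{(21, 25), (21, 27), (21, 30), (21, 37), (21, 4), (28, 10), (28, 14)}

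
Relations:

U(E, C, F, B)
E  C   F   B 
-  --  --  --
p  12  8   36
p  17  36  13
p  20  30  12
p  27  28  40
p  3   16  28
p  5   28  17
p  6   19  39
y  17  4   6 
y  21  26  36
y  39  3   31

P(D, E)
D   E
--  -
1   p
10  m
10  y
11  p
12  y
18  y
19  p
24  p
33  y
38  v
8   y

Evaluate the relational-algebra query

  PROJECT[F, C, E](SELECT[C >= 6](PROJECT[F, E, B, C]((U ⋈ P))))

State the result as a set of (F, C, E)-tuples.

Joining U and P on E yields {(p, 12, 8, 36, 1), (p, 12, 8, 36, 11), (p, 12, 8, 36, 19), (p, 12, 8, 36, 24), (p, 17, 36, 13, 1), (p, 17, 36, 13, 11), (p, 17, 36, 13, 19), (p, 17, 36, 13, 24), (p, 20, 30, 12, 1), (p, 20, 30, 12, 11), (p, 20, 30, 12, 19), (p, 20, 30, 12, 24), (p, 27, 28, 40, 1), (p, 27, 28, 40, 11), (p, 27, 28, 40, 19), (p, 27, 28, 40, 24), (p, 3, 16, 28, 1), (p, 3, 16, 28, 11), (p, 3, 16, 28, 19), (p, 3, 16, 28, 24), (p, 5, 28, 17, 1), (p, 5, 28, 17, 11), (p, 5, 28, 17, 19), (p, 5, 28, 17, 24), (p, 6, 19, 39, 1), (p, 6, 19, 39, 11), (p, 6, 19, 39, 19), (p, 6, 19, 39, 24), (y, 17, 4, 6, 10), (y, 17, 4, 6, 12), (y, 17, 4, 6, 18), (y, 17, 4, 6, 33), (y, 17, 4, 6, 8), (y, 21, 26, 36, 10), (y, 21, 26, 36, 12), (y, 21, 26, 36, 18), (y, 21, 26, 36, 33), (y, 21, 26, 36, 8), (y, 39, 3, 31, 10), (y, 39, 3, 31, 12), (y, 39, 3, 31, 18), (y, 39, 3, 31, 33), (y, 39, 3, 31, 8)}.
Keep only column(s) F, E, B, C (33 duplicate(s) eliminated): {(16, p, 28, 3), (19, p, 39, 6), (26, y, 36, 21), (28, p, 17, 5), (28, p, 40, 27), (3, y, 31, 39), (30, p, 12, 20), (36, p, 13, 17), (4, y, 6, 17), (8, p, 36, 12)}
Apply σ_{C >= 6}; surviving tuples: {(19, p, 39, 6), (26, y, 36, 21), (28, p, 40, 27), (3, y, 31, 39), (30, p, 12, 20), (36, p, 13, 17), (4, y, 6, 17), (8, p, 36, 12)}
Keep only column(s) F, C, E: {(19, 6, p), (26, 21, y), (28, 27, p), (3, 39, y), (30, 20, p), (36, 17, p), (4, 17, y), (8, 12, p)}

{(19, 6, p), (26, 21, y), (28, 27, p), (3, 39, y), (30, 20, p), (36, 17, p), (4, 17, y), (8, 12, p)}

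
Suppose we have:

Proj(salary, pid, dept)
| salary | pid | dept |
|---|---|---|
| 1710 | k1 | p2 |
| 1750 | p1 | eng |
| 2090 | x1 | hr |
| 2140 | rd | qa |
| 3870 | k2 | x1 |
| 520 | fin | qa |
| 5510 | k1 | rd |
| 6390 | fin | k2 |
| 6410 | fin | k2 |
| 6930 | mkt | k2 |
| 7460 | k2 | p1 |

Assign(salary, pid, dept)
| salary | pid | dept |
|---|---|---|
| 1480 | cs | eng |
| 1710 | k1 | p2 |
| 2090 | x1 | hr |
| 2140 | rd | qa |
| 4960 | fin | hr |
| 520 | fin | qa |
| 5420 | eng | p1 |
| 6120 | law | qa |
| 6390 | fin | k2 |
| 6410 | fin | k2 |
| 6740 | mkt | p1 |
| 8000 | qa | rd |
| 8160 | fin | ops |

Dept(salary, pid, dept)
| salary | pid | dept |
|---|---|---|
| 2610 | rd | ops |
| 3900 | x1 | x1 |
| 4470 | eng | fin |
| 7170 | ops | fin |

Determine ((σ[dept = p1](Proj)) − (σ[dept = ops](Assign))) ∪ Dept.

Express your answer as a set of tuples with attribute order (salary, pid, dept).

{(2610, rd, ops), (3900, x1, x1), (4470, eng, fin), (7170, ops, fin), (7460, k2, p1)}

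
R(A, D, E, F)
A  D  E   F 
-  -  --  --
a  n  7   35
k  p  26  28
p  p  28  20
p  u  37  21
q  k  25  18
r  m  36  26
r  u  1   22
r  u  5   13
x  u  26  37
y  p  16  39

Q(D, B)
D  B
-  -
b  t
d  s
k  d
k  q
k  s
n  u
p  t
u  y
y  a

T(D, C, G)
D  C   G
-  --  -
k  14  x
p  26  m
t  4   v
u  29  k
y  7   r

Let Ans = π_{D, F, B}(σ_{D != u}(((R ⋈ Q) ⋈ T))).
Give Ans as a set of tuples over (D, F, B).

Joining R and Q on D yields {(a, n, 7, 35, u), (k, p, 26, 28, t), (p, p, 28, 20, t), (p, u, 37, 21, y), (q, k, 25, 18, d), (q, k, 25, 18, q), (q, k, 25, 18, s), (r, u, 1, 22, y), (r, u, 5, 13, y), (x, u, 26, 37, y), (y, p, 16, 39, t)}.
Joining (R ⋈ Q) and T on D yields {(k, p, 26, 28, t, 26, m), (p, p, 28, 20, t, 26, m), (p, u, 37, 21, y, 29, k), (q, k, 25, 18, d, 14, x), (q, k, 25, 18, q, 14, x), (q, k, 25, 18, s, 14, x), (r, u, 1, 22, y, 29, k), (r, u, 5, 13, y, 29, k), (x, u, 26, 37, y, 29, k), (y, p, 16, 39, t, 26, m)}.
Apply σ_{D != u}; surviving tuples: {(k, p, 26, 28, t, 26, m), (p, p, 28, 20, t, 26, m), (q, k, 25, 18, d, 14, x), (q, k, 25, 18, q, 14, x), (q, k, 25, 18, s, 14, x), (y, p, 16, 39, t, 26, m)}
π_{D, F, B} gives {(k, 18, d), (k, 18, q), (k, 18, s), (p, 20, t), (p, 28, t), (p, 39, t)}.

{(k, 18, d), (k, 18, q), (k, 18, s), (p, 20, t), (p, 28, t), (p, 39, t)}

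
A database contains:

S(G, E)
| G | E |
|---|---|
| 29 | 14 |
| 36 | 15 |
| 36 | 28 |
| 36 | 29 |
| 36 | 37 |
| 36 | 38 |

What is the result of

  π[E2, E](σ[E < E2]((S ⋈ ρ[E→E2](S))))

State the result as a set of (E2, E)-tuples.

{(28, 15), (29, 15), (29, 28), (37, 15), (37, 28), (37, 29), (38, 15), (38, 28), (38, 29), (38, 37)}

ρ[E→E2]: schema becomes (G, E2); tuples unchanged.
Joining S and ρ[E→E2](S) on G yields {(29, 14, 14), (36, 15, 15), (36, 15, 28), (36, 15, 29), (36, 15, 37), (36, 15, 38), (36, 28, 15), (36, 28, 28), (36, 28, 29), (36, 28, 37), (36, 28, 38), (36, 29, 15), (36, 29, 28), (36, 29, 29), (36, 29, 37), (36, 29, 38), (36, 37, 15), (36, 37, 28), (36, 37, 29), (36, 37, 37), (36, 37, 38), (36, 38, 15), (36, 38, 28), (36, 38, 29), (36, 38, 37), (36, 38, 38)}.
Selection E < E2: {(36, 15, 28), (36, 15, 29), (36, 15, 37), (36, 15, 38), (36, 28, 29), (36, 28, 37), (36, 28, 38), (36, 29, 37), (36, 29, 38), (36, 37, 38)}
Keep only column(s) E2, E: {(28, 15), (29, 15), (29, 28), (37, 15), (37, 28), (37, 29), (38, 15), (38, 28), (38, 29), (38, 37)}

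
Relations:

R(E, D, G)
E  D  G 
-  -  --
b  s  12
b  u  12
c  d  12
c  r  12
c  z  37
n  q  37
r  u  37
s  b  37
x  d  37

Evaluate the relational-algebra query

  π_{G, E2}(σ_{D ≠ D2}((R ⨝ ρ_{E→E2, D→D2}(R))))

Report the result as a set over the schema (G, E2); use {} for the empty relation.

ρ[E→E2, D→D2]: schema becomes (E2, D2, G); tuples unchanged.
R ⋈ ρ_{E→E2, D→D2}(R) (natural join on G): {(b, s, 12, b, s), (b, s, 12, b, u), (b, s, 12, c, d), (b, s, 12, c, r), (b, u, 12, b, s), (b, u, 12, b, u), (b, u, 12, c, d), (b, u, 12, c, r), (c, d, 12, b, s), (c, d, 12, b, u), (c, d, 12, c, d), (c, d, 12, c, r), (c, r, 12, b, s), (c, r, 12, b, u), (c, r, 12, c, d), (c, r, 12, c, r), (c, z, 37, c, z), (c, z, 37, n, q), (c, z, 37, r, u), (c, z, 37, s, b), (c, z, 37, x, d), (n, q, 37, c, z), (n, q, 37, n, q), (n, q, 37, r, u), (n, q, 37, s, b), (n, q, 37, x, d), (r, u, 37, c, z), (r, u, 37, n, q), (r, u, 37, r, u), (r, u, 37, s, b), (r, u, 37, x, d), (s, b, 37, c, z), (s, b, 37, n, q), (s, b, 37, r, u), (s, b, 37, s, b), (s, b, 37, x, d), (x, d, 37, c, z), (x, d, 37, n, q), (x, d, 37, r, u), (x, d, 37, s, b), (x, d, 37, x, d)}
Apply σ_{D ≠ D2}; surviving tuples: {(b, s, 12, b, u), (b, s, 12, c, d), (b, s, 12, c, r), (b, u, 12, b, s), (b, u, 12, c, d), (b, u, 12, c, r), (c, d, 12, b, s), (c, d, 12, b, u), (c, d, 12, c, r), (c, r, 12, b, s), (c, r, 12, b, u), (c, r, 12, c, d), (c, z, 37, n, q), (c, z, 37, r, u), (c, z, 37, s, b), (c, z, 37, x, d), (n, q, 37, c, z), (n, q, 37, r, u), (n, q, 37, s, b), (n, q, 37, x, d), (r, u, 37, c, z), (r, u, 37, n, q), (r, u, 37, s, b), (r, u, 37, x, d), (s, b, 37, c, z), (s, b, 37, n, q), (s, b, 37, r, u), (s, b, 37, x, d), (x, d, 37, c, z), (x, d, 37, n, q), (x, d, 37, r, u), (x, d, 37, s, b)}
Projecting to G, E2 (25 duplicate(s) eliminated): {(12, b), (12, c), (37, c), (37, n), (37, r), (37, s), (37, x)}

{(12, b), (12, c), (37, c), (37, n), (37, r), (37, s), (37, x)}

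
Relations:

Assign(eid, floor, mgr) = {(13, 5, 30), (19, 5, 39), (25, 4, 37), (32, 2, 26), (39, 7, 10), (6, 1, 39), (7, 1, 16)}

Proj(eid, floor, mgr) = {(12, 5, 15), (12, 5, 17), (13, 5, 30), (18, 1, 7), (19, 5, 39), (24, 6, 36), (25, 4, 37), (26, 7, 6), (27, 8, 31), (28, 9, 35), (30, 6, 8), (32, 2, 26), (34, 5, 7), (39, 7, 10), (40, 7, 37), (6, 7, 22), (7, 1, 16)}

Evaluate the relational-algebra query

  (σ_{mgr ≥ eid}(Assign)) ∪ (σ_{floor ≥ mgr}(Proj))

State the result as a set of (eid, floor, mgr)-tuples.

σ[mgr ≥ eid]: keep tuples satisfying mgr ≥ eid → {(13, 5, 30), (19, 5, 39), (25, 4, 37), (6, 1, 39), (7, 1, 16)}
σ[floor ≥ mgr]: keep tuples satisfying floor ≥ mgr → {(26, 7, 6)}
Set union of the two operands is {(13, 5, 30), (19, 5, 39), (25, 4, 37), (26, 7, 6), (6, 1, 39), (7, 1, 16)}.

{(13, 5, 30), (19, 5, 39), (25, 4, 37), (26, 7, 6), (6, 1, 39), (7, 1, 16)}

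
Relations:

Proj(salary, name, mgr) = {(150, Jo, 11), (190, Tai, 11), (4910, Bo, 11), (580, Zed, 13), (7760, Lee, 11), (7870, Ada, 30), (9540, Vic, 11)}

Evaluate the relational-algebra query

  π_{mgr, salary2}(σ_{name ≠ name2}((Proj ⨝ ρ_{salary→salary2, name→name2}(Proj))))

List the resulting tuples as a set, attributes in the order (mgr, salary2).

ρ[salary→salary2, name→name2]: schema becomes (salary2, name2, mgr); tuples unchanged.
Natural join on mgr: {(150, Jo, 11, 150, Jo), (150, Jo, 11, 190, Tai), (150, Jo, 11, 4910, Bo), (150, Jo, 11, 7760, Lee), (150, Jo, 11, 9540, Vic), (190, Tai, 11, 150, Jo), (190, Tai, 11, 190, Tai), (190, Tai, 11, 4910, Bo), (190, Tai, 11, 7760, Lee), (190, Tai, 11, 9540, Vic), (4910, Bo, 11, 150, Jo), (4910, Bo, 11, 190, Tai), (4910, Bo, 11, 4910, Bo), (4910, Bo, 11, 7760, Lee), (4910, Bo, 11, 9540, Vic), (580, Zed, 13, 580, Zed), (7760, Lee, 11, 150, Jo), (7760, Lee, 11, 190, Tai), (7760, Lee, 11, 4910, Bo), (7760, Lee, 11, 7760, Lee), (7760, Lee, 11, 9540, Vic), (7870, Ada, 30, 7870, Ada), (9540, Vic, 11, 150, Jo), (9540, Vic, 11, 190, Tai), (9540, Vic, 11, 4910, Bo), (9540, Vic, 11, 7760, Lee), (9540, Vic, 11, 9540, Vic)}
Apply σ_{name ≠ name2}; surviving tuples: {(150, Jo, 11, 190, Tai), (150, Jo, 11, 4910, Bo), (150, Jo, 11, 7760, Lee), (150, Jo, 11, 9540, Vic), (190, Tai, 11, 150, Jo), (190, Tai, 11, 4910, Bo), (190, Tai, 11, 7760, Lee), (190, Tai, 11, 9540, Vic), (4910, Bo, 11, 150, Jo), (4910, Bo, 11, 190, Tai), (4910, Bo, 11, 7760, Lee), (4910, Bo, 11, 9540, Vic), (7760, Lee, 11, 150, Jo), (7760, Lee, 11, 190, Tai), (7760, Lee, 11, 4910, Bo), (7760, Lee, 11, 9540, Vic), (9540, Vic, 11, 150, Jo), (9540, Vic, 11, 190, Tai), (9540, Vic, 11, 4910, Bo), (9540, Vic, 11, 7760, Lee)}
π[mgr, salary2]: project onto (mgr, salary2) (15 duplicate(s) eliminated) → {(11, 150), (11, 190), (11, 4910), (11, 7760), (11, 9540)}

{(11, 150), (11, 190), (11, 4910), (11, 7760), (11, 9540)}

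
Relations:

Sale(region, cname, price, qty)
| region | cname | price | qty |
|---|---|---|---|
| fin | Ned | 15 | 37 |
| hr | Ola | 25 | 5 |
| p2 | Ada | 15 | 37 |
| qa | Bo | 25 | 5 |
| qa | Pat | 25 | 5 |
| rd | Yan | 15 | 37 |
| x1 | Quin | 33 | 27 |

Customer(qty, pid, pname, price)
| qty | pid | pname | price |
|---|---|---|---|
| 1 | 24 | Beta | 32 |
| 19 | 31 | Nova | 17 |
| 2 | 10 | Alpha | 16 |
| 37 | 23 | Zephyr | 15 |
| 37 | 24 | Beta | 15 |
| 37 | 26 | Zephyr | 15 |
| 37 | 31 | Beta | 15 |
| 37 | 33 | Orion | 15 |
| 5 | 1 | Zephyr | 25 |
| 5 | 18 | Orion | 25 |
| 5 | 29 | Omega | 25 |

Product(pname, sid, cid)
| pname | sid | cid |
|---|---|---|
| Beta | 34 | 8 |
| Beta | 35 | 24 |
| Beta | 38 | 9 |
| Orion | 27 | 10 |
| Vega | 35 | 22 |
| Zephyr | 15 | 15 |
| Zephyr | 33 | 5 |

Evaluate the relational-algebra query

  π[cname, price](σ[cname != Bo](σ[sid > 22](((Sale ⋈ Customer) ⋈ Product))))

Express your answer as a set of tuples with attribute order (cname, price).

{(Ada, 15), (Ned, 15), (Ola, 25), (Pat, 25), (Yan, 15)}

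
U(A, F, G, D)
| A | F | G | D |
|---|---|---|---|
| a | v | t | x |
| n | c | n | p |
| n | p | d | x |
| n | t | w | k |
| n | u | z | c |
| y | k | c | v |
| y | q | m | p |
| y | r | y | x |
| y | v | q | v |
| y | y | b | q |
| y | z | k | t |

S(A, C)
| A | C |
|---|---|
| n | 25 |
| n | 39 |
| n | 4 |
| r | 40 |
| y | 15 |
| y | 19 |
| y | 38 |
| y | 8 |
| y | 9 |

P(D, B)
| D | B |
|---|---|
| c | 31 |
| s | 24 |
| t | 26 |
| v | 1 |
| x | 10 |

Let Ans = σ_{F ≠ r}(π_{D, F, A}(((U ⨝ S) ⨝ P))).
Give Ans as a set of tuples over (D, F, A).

{(c, u, n), (t, z, y), (v, k, y), (v, v, y), (x, p, n)}

Natural join on A: {(n, c, n, p, 25), (n, c, n, p, 39), (n, c, n, p, 4), (n, p, d, x, 25), (n, p, d, x, 39), (n, p, d, x, 4), (n, t, w, k, 25), (n, t, w, k, 39), (n, t, w, k, 4), (n, u, z, c, 25), (n, u, z, c, 39), (n, u, z, c, 4), (y, k, c, v, 15), (y, k, c, v, 19), (y, k, c, v, 38), (y, k, c, v, 8), (y, k, c, v, 9), (y, q, m, p, 15), (y, q, m, p, 19), (y, q, m, p, 38), (y, q, m, p, 8), (y, q, m, p, 9), (y, r, y, x, 15), (y, r, y, x, 19), (y, r, y, x, 38), (y, r, y, x, 8), (y, r, y, x, 9), (y, v, q, v, 15), (y, v, q, v, 19), (y, v, q, v, 38), (y, v, q, v, 8), (y, v, q, v, 9), (y, y, b, q, 15), (y, y, b, q, 19), (y, y, b, q, 38), (y, y, b, q, 8), (y, y, b, q, 9), (y, z, k, t, 15), (y, z, k, t, 19), (y, z, k, t, 38), (y, z, k, t, 8), (y, z, k, t, 9)}
Natural join on D: {(n, p, d, x, 25, 10), (n, p, d, x, 39, 10), (n, p, d, x, 4, 10), (n, u, z, c, 25, 31), (n, u, z, c, 39, 31), (n, u, z, c, 4, 31), (y, k, c, v, 15, 1), (y, k, c, v, 19, 1), (y, k, c, v, 38, 1), (y, k, c, v, 8, 1), (y, k, c, v, 9, 1), (y, r, y, x, 15, 10), (y, r, y, x, 19, 10), (y, r, y, x, 38, 10), (y, r, y, x, 8, 10), (y, r, y, x, 9, 10), (y, v, q, v, 15, 1), (y, v, q, v, 19, 1), (y, v, q, v, 38, 1), (y, v, q, v, 8, 1), (y, v, q, v, 9, 1), (y, z, k, t, 15, 26), (y, z, k, t, 19, 26), (y, z, k, t, 38, 26), (y, z, k, t, 8, 26), (y, z, k, t, 9, 26)}
Projecting to D, F, A (20 duplicate(s) eliminated): {(c, u, n), (t, z, y), (v, k, y), (v, v, y), (x, p, n), (x, r, y)}
Filtering on F ≠ r leaves {(c, u, n), (t, z, y), (v, k, y), (v, v, y), (x, p, n)}.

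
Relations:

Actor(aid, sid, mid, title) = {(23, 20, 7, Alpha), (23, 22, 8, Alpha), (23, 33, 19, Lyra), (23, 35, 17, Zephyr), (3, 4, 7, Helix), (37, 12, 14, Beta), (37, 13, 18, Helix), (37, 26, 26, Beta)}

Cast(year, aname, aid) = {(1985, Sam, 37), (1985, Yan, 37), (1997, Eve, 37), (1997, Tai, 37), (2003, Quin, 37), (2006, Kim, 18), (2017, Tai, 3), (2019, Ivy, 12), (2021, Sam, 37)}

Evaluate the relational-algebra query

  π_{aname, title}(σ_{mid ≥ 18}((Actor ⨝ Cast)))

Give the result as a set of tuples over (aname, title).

{(Eve, Beta), (Eve, Helix), (Quin, Beta), (Quin, Helix), (Sam, Beta), (Sam, Helix), (Tai, Beta), (Tai, Helix), (Yan, Beta), (Yan, Helix)}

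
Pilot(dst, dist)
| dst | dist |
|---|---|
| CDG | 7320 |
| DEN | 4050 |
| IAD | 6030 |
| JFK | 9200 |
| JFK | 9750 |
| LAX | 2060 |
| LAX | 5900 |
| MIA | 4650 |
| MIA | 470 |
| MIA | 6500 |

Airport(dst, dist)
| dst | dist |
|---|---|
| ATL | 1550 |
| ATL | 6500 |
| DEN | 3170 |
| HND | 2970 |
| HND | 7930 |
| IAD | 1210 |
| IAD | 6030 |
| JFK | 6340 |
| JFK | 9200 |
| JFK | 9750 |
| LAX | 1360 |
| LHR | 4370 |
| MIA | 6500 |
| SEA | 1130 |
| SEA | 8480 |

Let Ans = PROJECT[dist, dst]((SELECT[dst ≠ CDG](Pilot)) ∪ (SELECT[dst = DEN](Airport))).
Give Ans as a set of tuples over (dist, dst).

{(2060, LAX), (3170, DEN), (4050, DEN), (4650, MIA), (470, MIA), (5900, LAX), (6030, IAD), (6500, MIA), (9200, JFK), (9750, JFK)}

Filtering on dst ≠ CDG leaves {(DEN, 4050), (IAD, 6030), (JFK, 9200), (JFK, 9750), (LAX, 2060), (LAX, 5900), (MIA, 4650), (MIA, 470), (MIA, 6500)}.
Filtering on dst = DEN leaves {(DEN, 3170)}.
Taking the union: {(DEN, 3170), (DEN, 4050), (IAD, 6030), (JFK, 9200), (JFK, 9750), (LAX, 2060), (LAX, 5900), (MIA, 4650), (MIA, 470), (MIA, 6500)}
π[dist, dst]: project onto (dist, dst) → {(2060, LAX), (3170, DEN), (4050, DEN), (4650, MIA), (470, MIA), (5900, LAX), (6030, IAD), (6500, MIA), (9200, JFK), (9750, JFK)}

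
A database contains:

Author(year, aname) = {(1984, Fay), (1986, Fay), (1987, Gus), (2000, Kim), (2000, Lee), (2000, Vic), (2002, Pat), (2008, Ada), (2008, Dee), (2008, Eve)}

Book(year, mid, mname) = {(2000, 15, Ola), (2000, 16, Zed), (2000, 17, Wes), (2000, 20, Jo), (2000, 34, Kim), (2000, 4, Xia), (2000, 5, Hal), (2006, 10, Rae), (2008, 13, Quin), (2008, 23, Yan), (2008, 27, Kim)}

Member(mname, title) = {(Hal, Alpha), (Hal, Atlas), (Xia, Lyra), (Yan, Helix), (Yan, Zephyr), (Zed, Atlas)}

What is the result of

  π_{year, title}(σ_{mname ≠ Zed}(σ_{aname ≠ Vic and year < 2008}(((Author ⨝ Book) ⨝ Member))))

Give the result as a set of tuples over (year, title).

Author ⋈ Book (natural join on year): {(2000, Kim, 15, Ola), (2000, Kim, 16, Zed), (2000, Kim, 17, Wes), (2000, Kim, 20, Jo), (2000, Kim, 34, Kim), (2000, Kim, 4, Xia), (2000, Kim, 5, Hal), (2000, Lee, 15, Ola), (2000, Lee, 16, Zed), (2000, Lee, 17, Wes), (2000, Lee, 20, Jo), (2000, Lee, 34, Kim), (2000, Lee, 4, Xia), (2000, Lee, 5, Hal), (2000, Vic, 15, Ola), (2000, Vic, 16, Zed), (2000, Vic, 17, Wes), (2000, Vic, 20, Jo), (2000, Vic, 34, Kim), (2000, Vic, 4, Xia), (2000, Vic, 5, Hal), (2008, Ada, 13, Quin), (2008, Ada, 23, Yan), (2008, Ada, 27, Kim), (2008, Dee, 13, Quin), (2008, Dee, 23, Yan), (2008, Dee, 27, Kim), (2008, Eve, 13, Quin), (2008, Eve, 23, Yan), (2008, Eve, 27, Kim)}
(Author ⨝ Book) ⋈ Member (natural join on mname): {(2000, Kim, 16, Zed, Atlas), (2000, Kim, 4, Xia, Lyra), (2000, Kim, 5, Hal, Alpha), (2000, Kim, 5, Hal, Atlas), (2000, Lee, 16, Zed, Atlas), (2000, Lee, 4, Xia, Lyra), (2000, Lee, 5, Hal, Alpha), (2000, Lee, 5, Hal, Atlas), (2000, Vic, 16, Zed, Atlas), (2000, Vic, 4, Xia, Lyra), (2000, Vic, 5, Hal, Alpha), (2000, Vic, 5, Hal, Atlas), (2008, Ada, 23, Yan, Helix), (2008, Ada, 23, Yan, Zephyr), (2008, Dee, 23, Yan, Helix), (2008, Dee, 23, Yan, Zephyr), (2008, Eve, 23, Yan, Helix), (2008, Eve, 23, Yan, Zephyr)}
Filtering on aname ≠ Vic and year < 2008 leaves {(2000, Kim, 16, Zed, Atlas), (2000, Kim, 4, Xia, Lyra), (2000, Kim, 5, Hal, Alpha), (2000, Kim, 5, Hal, Atlas), (2000, Lee, 16, Zed, Atlas), (2000, Lee, 4, Xia, Lyra), (2000, Lee, 5, Hal, Alpha), (2000, Lee, 5, Hal, Atlas)}.
Filtering on mname ≠ Zed leaves {(2000, Kim, 4, Xia, Lyra), (2000, Kim, 5, Hal, Alpha), (2000, Kim, 5, Hal, Atlas), (2000, Lee, 4, Xia, Lyra), (2000, Lee, 5, Hal, Alpha), (2000, Lee, 5, Hal, Atlas)}.
π[year, title]: project onto (year, title) (3 duplicate(s) eliminated) → {(2000, Alpha), (2000, Atlas), (2000, Lyra)}

{(2000, Alpha), (2000, Atlas), (2000, Lyra)}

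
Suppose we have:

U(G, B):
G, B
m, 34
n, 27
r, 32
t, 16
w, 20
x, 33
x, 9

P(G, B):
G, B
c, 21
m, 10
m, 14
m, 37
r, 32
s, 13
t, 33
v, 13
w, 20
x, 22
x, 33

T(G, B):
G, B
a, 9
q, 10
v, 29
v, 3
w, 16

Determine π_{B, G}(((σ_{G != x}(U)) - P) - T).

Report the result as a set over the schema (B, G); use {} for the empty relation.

Apply σ_{G != x}; surviving tuples: {(m, 34), (n, 27), (r, 32), (t, 16), (w, 20)}
Difference: {(m, 34), (n, 27), (r, 32), (t, 16), (w, 20)} with {(c, 21), (m, 10), (m, 14), (m, 37), (r, 32), (s, 13), (t, 33), (v, 13), (w, 20), (x, 22), (x, 33)} → {(m, 34), (n, 27), (t, 16)}
Difference: {(m, 34), (n, 27), (t, 16)} with {(a, 9), (q, 10), (v, 29), (v, 3), (w, 16)} → {(m, 34), (n, 27), (t, 16)}
Projecting to B, G: {(16, t), (27, n), (34, m)}

{(16, t), (27, n), (34, m)}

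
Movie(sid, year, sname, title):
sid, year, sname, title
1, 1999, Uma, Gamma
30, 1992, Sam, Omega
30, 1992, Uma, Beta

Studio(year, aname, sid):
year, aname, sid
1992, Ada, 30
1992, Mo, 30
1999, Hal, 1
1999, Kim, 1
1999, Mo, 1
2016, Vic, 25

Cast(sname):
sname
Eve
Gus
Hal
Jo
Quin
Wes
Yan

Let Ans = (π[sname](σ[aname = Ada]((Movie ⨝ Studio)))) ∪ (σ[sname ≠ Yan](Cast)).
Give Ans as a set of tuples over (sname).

{Eve, Gus, Hal, Jo, Quin, Sam, Uma, Wes}

Joining Movie and Studio on sid, year yields {(1, 1999, Uma, Gamma, Hal), (1, 1999, Uma, Gamma, Kim), (1, 1999, Uma, Gamma, Mo), (30, 1992, Sam, Omega, Ada), (30, 1992, Sam, Omega, Mo), (30, 1992, Uma, Beta, Ada), (30, 1992, Uma, Beta, Mo)}.
Filtering on aname = Ada leaves {(30, 1992, Sam, Omega, Ada), (30, 1992, Uma, Beta, Ada)}.
Keep only column(s) sname: {Sam, Uma}
Filtering on sname ≠ Yan leaves {Eve, Gus, Hal, Jo, Quin, Wes}.
Union: {Sam, Uma} with {Eve, Gus, Hal, Jo, Quin, Wes} → {Eve, Gus, Hal, Jo, Quin, Sam, Uma, Wes}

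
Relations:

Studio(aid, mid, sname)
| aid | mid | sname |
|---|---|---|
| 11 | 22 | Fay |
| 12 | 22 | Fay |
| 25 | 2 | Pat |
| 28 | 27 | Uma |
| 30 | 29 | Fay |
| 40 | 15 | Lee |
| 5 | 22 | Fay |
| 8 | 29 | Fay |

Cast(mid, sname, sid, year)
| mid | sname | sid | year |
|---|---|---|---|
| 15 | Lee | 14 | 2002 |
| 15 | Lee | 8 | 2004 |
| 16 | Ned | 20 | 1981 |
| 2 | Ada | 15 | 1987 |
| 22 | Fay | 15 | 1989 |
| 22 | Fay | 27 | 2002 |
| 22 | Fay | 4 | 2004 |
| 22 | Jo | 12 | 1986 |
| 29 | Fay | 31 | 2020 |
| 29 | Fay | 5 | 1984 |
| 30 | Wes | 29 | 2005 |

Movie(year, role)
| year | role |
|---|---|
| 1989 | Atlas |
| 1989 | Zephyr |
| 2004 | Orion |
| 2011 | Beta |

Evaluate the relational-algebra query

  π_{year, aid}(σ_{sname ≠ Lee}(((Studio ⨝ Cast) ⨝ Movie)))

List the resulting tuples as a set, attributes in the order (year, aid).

Natural join on mid, sname: {(11, 22, Fay, 15, 1989), (11, 22, Fay, 27, 2002), (11, 22, Fay, 4, 2004), (12, 22, Fay, 15, 1989), (12, 22, Fay, 27, 2002), (12, 22, Fay, 4, 2004), (30, 29, Fay, 31, 2020), (30, 29, Fay, 5, 1984), (40, 15, Lee, 14, 2002), (40, 15, Lee, 8, 2004), (5, 22, Fay, 15, 1989), (5, 22, Fay, 27, 2002), (5, 22, Fay, 4, 2004), (8, 29, Fay, 31, 2020), (8, 29, Fay, 5, 1984)}
Natural join on year: {(11, 22, Fay, 15, 1989, Atlas), (11, 22, Fay, 15, 1989, Zephyr), (11, 22, Fay, 4, 2004, Orion), (12, 22, Fay, 15, 1989, Atlas), (12, 22, Fay, 15, 1989, Zephyr), (12, 22, Fay, 4, 2004, Orion), (40, 15, Lee, 8, 2004, Orion), (5, 22, Fay, 15, 1989, Atlas), (5, 22, Fay, 15, 1989, Zephyr), (5, 22, Fay, 4, 2004, Orion)}
Filtering on sname ≠ Lee leaves {(11, 22, Fay, 15, 1989, Atlas), (11, 22, Fay, 15, 1989, Zephyr), (11, 22, Fay, 4, 2004, Orion), (12, 22, Fay, 15, 1989, Atlas), (12, 22, Fay, 15, 1989, Zephyr), (12, 22, Fay, 4, 2004, Orion), (5, 22, Fay, 15, 1989, Atlas), (5, 22, Fay, 15, 1989, Zephyr), (5, 22, Fay, 4, 2004, Orion)}.
π_{year, aid} gives {(1989, 11), (1989, 12), (1989, 5), (2004, 11), (2004, 12), (2004, 5)} (3 duplicate(s) eliminated).

{(1989, 11), (1989, 12), (1989, 5), (2004, 11), (2004, 12), (2004, 5)}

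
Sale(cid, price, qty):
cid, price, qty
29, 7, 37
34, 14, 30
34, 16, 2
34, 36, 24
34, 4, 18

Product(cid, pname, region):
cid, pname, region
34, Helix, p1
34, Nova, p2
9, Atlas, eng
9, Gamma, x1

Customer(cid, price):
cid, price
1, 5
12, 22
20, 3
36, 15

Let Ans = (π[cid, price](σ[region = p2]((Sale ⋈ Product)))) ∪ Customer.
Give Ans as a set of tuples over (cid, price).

{(1, 5), (12, 22), (20, 3), (34, 14), (34, 16), (34, 36), (34, 4), (36, 15)}

Joining Sale and Product on cid yields {(34, 14, 30, Helix, p1), (34, 14, 30, Nova, p2), (34, 16, 2, Helix, p1), (34, 16, 2, Nova, p2), (34, 36, 24, Helix, p1), (34, 36, 24, Nova, p2), (34, 4, 18, Helix, p1), (34, 4, 18, Nova, p2)}.
Apply σ_{region = p2}; surviving tuples: {(34, 14, 30, Nova, p2), (34, 16, 2, Nova, p2), (34, 36, 24, Nova, p2), (34, 4, 18, Nova, p2)}
π_{cid, price} gives {(34, 14), (34, 16), (34, 36), (34, 4)}.
Set union of the two operands is {(1, 5), (12, 22), (20, 3), (34, 14), (34, 16), (34, 36), (34, 4), (36, 15)}.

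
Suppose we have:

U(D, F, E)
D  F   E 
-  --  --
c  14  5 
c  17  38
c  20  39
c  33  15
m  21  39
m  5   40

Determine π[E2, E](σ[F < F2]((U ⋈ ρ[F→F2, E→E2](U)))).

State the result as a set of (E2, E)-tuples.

{(15, 38), (15, 39), (15, 5), (38, 5), (39, 38), (39, 40), (39, 5)}

ρ[F→F2, E→E2]: schema becomes (D, F2, E2); tuples unchanged.
Natural join on D: {(c, 14, 5, 14, 5), (c, 14, 5, 17, 38), (c, 14, 5, 20, 39), (c, 14, 5, 33, 15), (c, 17, 38, 14, 5), (c, 17, 38, 17, 38), (c, 17, 38, 20, 39), (c, 17, 38, 33, 15), (c, 20, 39, 14, 5), (c, 20, 39, 17, 38), (c, 20, 39, 20, 39), (c, 20, 39, 33, 15), (c, 33, 15, 14, 5), (c, 33, 15, 17, 38), (c, 33, 15, 20, 39), (c, 33, 15, 33, 15), (m, 21, 39, 21, 39), (m, 21, 39, 5, 40), (m, 5, 40, 21, 39), (m, 5, 40, 5, 40)}
Filtering on F < F2 leaves {(c, 14, 5, 17, 38), (c, 14, 5, 20, 39), (c, 14, 5, 33, 15), (c, 17, 38, 20, 39), (c, 17, 38, 33, 15), (c, 20, 39, 33, 15), (m, 5, 40, 21, 39)}.
π[E2, E]: project onto (E2, E) → {(15, 38), (15, 39), (15, 5), (38, 5), (39, 38), (39, 40), (39, 5)}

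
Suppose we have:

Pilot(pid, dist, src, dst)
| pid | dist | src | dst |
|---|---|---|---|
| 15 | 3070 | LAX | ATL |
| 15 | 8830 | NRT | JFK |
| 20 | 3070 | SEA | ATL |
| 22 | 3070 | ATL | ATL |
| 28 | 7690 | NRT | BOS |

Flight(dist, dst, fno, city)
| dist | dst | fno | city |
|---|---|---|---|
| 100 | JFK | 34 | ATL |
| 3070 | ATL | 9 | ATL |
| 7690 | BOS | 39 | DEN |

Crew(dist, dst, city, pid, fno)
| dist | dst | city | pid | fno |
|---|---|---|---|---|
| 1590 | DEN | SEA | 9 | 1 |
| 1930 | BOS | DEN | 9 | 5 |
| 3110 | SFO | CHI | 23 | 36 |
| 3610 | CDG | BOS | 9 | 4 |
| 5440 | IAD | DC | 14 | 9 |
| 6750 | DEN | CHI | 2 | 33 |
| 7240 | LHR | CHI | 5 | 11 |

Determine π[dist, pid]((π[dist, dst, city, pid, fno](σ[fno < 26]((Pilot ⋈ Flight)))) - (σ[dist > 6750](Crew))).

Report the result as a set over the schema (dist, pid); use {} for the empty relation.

Pilot ⋈ Flight (natural join on dist, dst): {(15, 3070, LAX, ATL, 9, ATL), (20, 3070, SEA, ATL, 9, ATL), (22, 3070, ATL, ATL, 9, ATL), (28, 7690, NRT, BOS, 39, DEN)}
σ[fno < 26]: keep tuples satisfying fno < 26 → {(15, 3070, LAX, ATL, 9, ATL), (20, 3070, SEA, ATL, 9, ATL), (22, 3070, ATL, ATL, 9, ATL)}
π_{dist, dst, city, pid, fno} gives {(3070, ATL, ATL, 15, 9), (3070, ATL, ATL, 20, 9), (3070, ATL, ATL, 22, 9)}.
σ[dist > 6750]: keep tuples satisfying dist > 6750 → {(7240, LHR, CHI, 5, 11)}
Difference: {(3070, ATL, ATL, 15, 9), (3070, ATL, ATL, 20, 9), (3070, ATL, ATL, 22, 9)} with {(7240, LHR, CHI, 5, 11)} → {(3070, ATL, ATL, 15, 9), (3070, ATL, ATL, 20, 9), (3070, ATL, ATL, 22, 9)}
π_{dist, pid} gives {(3070, 15), (3070, 20), (3070, 22)}.

{(3070, 15), (3070, 20), (3070, 22)}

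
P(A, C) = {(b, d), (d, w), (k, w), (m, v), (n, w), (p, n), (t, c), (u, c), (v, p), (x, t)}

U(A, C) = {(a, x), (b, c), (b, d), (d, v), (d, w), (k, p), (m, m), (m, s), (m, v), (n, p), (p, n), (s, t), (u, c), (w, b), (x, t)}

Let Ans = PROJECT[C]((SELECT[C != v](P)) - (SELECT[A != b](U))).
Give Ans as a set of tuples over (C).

Apply σ_{C != v}; surviving tuples: {(b, d), (d, w), (k, w), (n, w), (p, n), (t, c), (u, c), (v, p), (x, t)}
Apply σ_{A != b}; surviving tuples: {(a, x), (d, v), (d, w), (k, p), (m, m), (m, s), (m, v), (n, p), (p, n), (s, t), (u, c), (w, b), (x, t)}
Taking the difference: {(b, d), (k, w), (n, w), (t, c), (v, p)}
Projecting to C (1 duplicate(s) eliminated): {c, d, p, w}

{c, d, p, w}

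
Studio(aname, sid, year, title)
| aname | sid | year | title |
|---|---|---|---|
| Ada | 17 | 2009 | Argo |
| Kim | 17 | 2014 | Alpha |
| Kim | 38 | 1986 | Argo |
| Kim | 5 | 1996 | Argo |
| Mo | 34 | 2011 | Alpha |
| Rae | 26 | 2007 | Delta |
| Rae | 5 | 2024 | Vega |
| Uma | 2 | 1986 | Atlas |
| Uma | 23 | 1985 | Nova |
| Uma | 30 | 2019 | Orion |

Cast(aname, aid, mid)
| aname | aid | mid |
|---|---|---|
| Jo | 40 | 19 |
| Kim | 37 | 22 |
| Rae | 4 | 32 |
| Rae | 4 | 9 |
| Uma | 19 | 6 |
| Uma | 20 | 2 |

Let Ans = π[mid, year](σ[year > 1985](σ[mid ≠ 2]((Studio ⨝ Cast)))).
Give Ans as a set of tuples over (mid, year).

{(22, 1986), (22, 1996), (22, 2014), (32, 2007), (32, 2024), (6, 1986), (6, 2019), (9, 2007), (9, 2024)}

Joining Studio and Cast on aname yields {(Kim, 17, 2014, Alpha, 37, 22), (Kim, 38, 1986, Argo, 37, 22), (Kim, 5, 1996, Argo, 37, 22), (Rae, 26, 2007, Delta, 4, 32), (Rae, 26, 2007, Delta, 4, 9), (Rae, 5, 2024, Vega, 4, 32), (Rae, 5, 2024, Vega, 4, 9), (Uma, 2, 1986, Atlas, 19, 6), (Uma, 2, 1986, Atlas, 20, 2), (Uma, 23, 1985, Nova, 19, 6), (Uma, 23, 1985, Nova, 20, 2), (Uma, 30, 2019, Orion, 19, 6), (Uma, 30, 2019, Orion, 20, 2)}.
Filtering on mid ≠ 2 leaves {(Kim, 17, 2014, Alpha, 37, 22), (Kim, 38, 1986, Argo, 37, 22), (Kim, 5, 1996, Argo, 37, 22), (Rae, 26, 2007, Delta, 4, 32), (Rae, 26, 2007, Delta, 4, 9), (Rae, 5, 2024, Vega, 4, 32), (Rae, 5, 2024, Vega, 4, 9), (Uma, 2, 1986, Atlas, 19, 6), (Uma, 23, 1985, Nova, 19, 6), (Uma, 30, 2019, Orion, 19, 6)}.
Filtering on year > 1985 leaves {(Kim, 17, 2014, Alpha, 37, 22), (Kim, 38, 1986, Argo, 37, 22), (Kim, 5, 1996, Argo, 37, 22), (Rae, 26, 2007, Delta, 4, 32), (Rae, 26, 2007, Delta, 4, 9), (Rae, 5, 2024, Vega, 4, 32), (Rae, 5, 2024, Vega, 4, 9), (Uma, 2, 1986, Atlas, 19, 6), (Uma, 30, 2019, Orion, 19, 6)}.
Keep only column(s) mid, year: {(22, 1986), (22, 1996), (22, 2014), (32, 2007), (32, 2024), (6, 1986), (6, 2019), (9, 2007), (9, 2024)}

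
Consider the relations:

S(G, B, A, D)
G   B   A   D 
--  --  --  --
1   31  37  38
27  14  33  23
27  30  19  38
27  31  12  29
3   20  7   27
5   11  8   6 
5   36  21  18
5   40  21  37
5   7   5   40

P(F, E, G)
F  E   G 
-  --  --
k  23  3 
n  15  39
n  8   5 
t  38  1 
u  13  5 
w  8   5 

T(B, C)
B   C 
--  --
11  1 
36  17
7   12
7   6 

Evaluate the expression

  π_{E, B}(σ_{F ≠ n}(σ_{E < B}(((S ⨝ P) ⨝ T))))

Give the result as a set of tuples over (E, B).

Joining S and P on G yields {(1, 31, 37, 38, t, 38), (3, 20, 7, 27, k, 23), (5, 11, 8, 6, n, 8), (5, 11, 8, 6, u, 13), (5, 11, 8, 6, w, 8), (5, 36, 21, 18, n, 8), (5, 36, 21, 18, u, 13), (5, 36, 21, 18, w, 8), (5, 40, 21, 37, n, 8), (5, 40, 21, 37, u, 13), (5, 40, 21, 37, w, 8), (5, 7, 5, 40, n, 8), (5, 7, 5, 40, u, 13), (5, 7, 5, 40, w, 8)}.
Joining (S ⨝ P) and T on B yields {(5, 11, 8, 6, n, 8, 1), (5, 11, 8, 6, u, 13, 1), (5, 11, 8, 6, w, 8, 1), (5, 36, 21, 18, n, 8, 17), (5, 36, 21, 18, u, 13, 17), (5, 36, 21, 18, w, 8, 17), (5, 7, 5, 40, n, 8, 12), (5, 7, 5, 40, n, 8, 6), (5, 7, 5, 40, u, 13, 12), (5, 7, 5, 40, u, 13, 6), (5, 7, 5, 40, w, 8, 12), (5, 7, 5, 40, w, 8, 6)}.
Filtering on E < B leaves {(5, 11, 8, 6, n, 8, 1), (5, 11, 8, 6, w, 8, 1), (5, 36, 21, 18, n, 8, 17), (5, 36, 21, 18, u, 13, 17), (5, 36, 21, 18, w, 8, 17)}.
Filtering on F ≠ n leaves {(5, 11, 8, 6, w, 8, 1), (5, 36, 21, 18, u, 13, 17), (5, 36, 21, 18, w, 8, 17)}.
Projecting to E, B: {(13, 36), (8, 11), (8, 36)}

{(13, 36), (8, 11), (8, 36)}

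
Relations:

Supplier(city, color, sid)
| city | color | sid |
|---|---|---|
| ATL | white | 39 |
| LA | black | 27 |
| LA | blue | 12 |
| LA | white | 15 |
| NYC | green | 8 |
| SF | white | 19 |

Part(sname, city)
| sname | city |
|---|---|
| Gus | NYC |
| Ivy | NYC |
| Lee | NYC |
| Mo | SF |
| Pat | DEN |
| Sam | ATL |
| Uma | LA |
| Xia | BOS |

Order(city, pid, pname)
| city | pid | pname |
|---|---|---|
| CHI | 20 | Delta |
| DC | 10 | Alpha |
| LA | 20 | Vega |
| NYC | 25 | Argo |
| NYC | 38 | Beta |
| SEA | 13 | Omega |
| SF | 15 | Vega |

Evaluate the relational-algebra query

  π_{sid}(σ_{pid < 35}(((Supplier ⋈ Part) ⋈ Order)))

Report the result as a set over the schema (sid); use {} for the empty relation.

{12, 15, 19, 27, 8}

Natural join on city: {(ATL, white, 39, Sam), (LA, black, 27, Uma), (LA, blue, 12, Uma), (LA, white, 15, Uma), (NYC, green, 8, Gus), (NYC, green, 8, Ivy), (NYC, green, 8, Lee), (SF, white, 19, Mo)}
Natural join on city: {(LA, black, 27, Uma, 20, Vega), (LA, blue, 12, Uma, 20, Vega), (LA, white, 15, Uma, 20, Vega), (NYC, green, 8, Gus, 25, Argo), (NYC, green, 8, Gus, 38, Beta), (NYC, green, 8, Ivy, 25, Argo), (NYC, green, 8, Ivy, 38, Beta), (NYC, green, 8, Lee, 25, Argo), (NYC, green, 8, Lee, 38, Beta), (SF, white, 19, Mo, 15, Vega)}
Apply σ_{pid < 35}; surviving tuples: {(LA, black, 27, Uma, 20, Vega), (LA, blue, 12, Uma, 20, Vega), (LA, white, 15, Uma, 20, Vega), (NYC, green, 8, Gus, 25, Argo), (NYC, green, 8, Ivy, 25, Argo), (NYC, green, 8, Lee, 25, Argo), (SF, white, 19, Mo, 15, Vega)}
Keep only column(s) sid (2 duplicate(s) eliminated): {12, 15, 19, 27, 8}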